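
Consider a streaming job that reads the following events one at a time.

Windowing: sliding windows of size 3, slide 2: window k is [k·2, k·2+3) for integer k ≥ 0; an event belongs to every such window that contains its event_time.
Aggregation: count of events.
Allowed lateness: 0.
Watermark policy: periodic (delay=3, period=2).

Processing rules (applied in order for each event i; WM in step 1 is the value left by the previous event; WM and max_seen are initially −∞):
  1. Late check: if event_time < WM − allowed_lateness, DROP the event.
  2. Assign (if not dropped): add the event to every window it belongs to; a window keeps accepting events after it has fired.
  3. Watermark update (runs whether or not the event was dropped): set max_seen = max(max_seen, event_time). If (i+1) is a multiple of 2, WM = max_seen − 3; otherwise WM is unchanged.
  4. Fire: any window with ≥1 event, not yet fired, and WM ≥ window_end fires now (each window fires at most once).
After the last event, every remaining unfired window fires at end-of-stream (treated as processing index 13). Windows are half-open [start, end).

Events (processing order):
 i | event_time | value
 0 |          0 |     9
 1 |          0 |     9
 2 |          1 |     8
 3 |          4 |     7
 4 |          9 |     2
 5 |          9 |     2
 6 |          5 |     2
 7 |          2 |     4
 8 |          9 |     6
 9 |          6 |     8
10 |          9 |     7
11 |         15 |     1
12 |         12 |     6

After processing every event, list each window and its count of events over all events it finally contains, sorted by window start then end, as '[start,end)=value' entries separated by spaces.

[0,3)=3 [2,5)=1 [4,7)=2 [6,9)=1 [8,11)=4 [10,13)=1 [12,15)=1 [14,17)=1

i=0 t=0 v=9: → [0,3); WM=−∞
i=1 t=0 v=9: → [0,3); WM=-3
i=2 t=1 v=8: → [0,3); WM=-3
i=3 t=4 v=7: → [4,7),[2,5); WM=1
i=4 t=9 v=2: → [8,11); WM=1
i=5 t=9 v=2: → [8,11); WM=6; [0,3) fires=3 [2,5) fires=1
i=6 t=5 v=2: DROP (t<6-0); WM=6
i=7 t=2 v=4: DROP (t<6-0); WM=6
i=8 t=9 v=6: → [8,11); WM=6
i=9 t=6 v=8: → [6,9),[4,7); WM=6
i=10 t=9 v=7: → [8,11); WM=6
i=11 t=15 v=1: → [14,17); WM=12; [4,7) fires=2 [6,9) fires=1 [8,11) fires=4
i=12 t=12 v=6: → [12,15),[10,13); WM=12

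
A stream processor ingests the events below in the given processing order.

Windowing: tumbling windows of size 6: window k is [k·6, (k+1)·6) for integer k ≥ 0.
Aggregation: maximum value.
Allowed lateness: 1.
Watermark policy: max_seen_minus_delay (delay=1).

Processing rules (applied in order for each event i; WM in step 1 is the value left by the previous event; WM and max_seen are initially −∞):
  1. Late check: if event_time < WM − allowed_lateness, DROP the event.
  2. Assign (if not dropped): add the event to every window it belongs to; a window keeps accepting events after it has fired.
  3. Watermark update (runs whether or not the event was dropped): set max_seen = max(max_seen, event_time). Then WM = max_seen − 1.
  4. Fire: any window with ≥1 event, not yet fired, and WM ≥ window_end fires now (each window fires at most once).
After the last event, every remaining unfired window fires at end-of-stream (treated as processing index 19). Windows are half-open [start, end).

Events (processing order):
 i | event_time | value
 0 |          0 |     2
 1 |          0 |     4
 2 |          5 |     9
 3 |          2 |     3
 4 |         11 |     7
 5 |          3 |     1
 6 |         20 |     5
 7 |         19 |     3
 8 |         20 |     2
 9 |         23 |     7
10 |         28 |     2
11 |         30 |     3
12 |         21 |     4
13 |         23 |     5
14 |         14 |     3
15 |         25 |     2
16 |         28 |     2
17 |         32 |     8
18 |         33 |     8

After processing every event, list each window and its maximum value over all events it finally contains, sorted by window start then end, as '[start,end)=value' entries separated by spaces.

i=0 t=0 v=2: → [0,6); WM=-1
i=1 t=0 v=4: → [0,6); WM=-1
i=2 t=5 v=9: → [0,6); WM=4
i=3 t=2 v=3: DROP (t<4-1); WM=4
i=4 t=11 v=7: → [6,12); WM=10; [0,6) fires=9
i=5 t=3 v=1: DROP (t<10-1); WM=10
i=6 t=20 v=5: → [18,24); WM=19; [6,12) fires=7
i=7 t=19 v=3: → [18,24); WM=19
i=8 t=20 v=2: → [18,24); WM=19
i=9 t=23 v=7: → [18,24); WM=22
i=10 t=28 v=2: → [24,30); WM=27; [18,24) fires=7
i=11 t=30 v=3: → [30,36); WM=29
i=12 t=21 v=4: DROP (t<29-1); WM=29
i=13 t=23 v=5: DROP (t<29-1); WM=29
i=14 t=14 v=3: DROP (t<29-1); WM=29
i=15 t=25 v=2: DROP (t<29-1); WM=29
i=16 t=28 v=2: → [24,30); WM=29
i=17 t=32 v=8: → [30,36); WM=31; [24,30) fires=2
i=18 t=33 v=8: → [30,36); WM=32

[0,6)=9 [6,12)=7 [18,24)=7 [24,30)=2 [30,36)=8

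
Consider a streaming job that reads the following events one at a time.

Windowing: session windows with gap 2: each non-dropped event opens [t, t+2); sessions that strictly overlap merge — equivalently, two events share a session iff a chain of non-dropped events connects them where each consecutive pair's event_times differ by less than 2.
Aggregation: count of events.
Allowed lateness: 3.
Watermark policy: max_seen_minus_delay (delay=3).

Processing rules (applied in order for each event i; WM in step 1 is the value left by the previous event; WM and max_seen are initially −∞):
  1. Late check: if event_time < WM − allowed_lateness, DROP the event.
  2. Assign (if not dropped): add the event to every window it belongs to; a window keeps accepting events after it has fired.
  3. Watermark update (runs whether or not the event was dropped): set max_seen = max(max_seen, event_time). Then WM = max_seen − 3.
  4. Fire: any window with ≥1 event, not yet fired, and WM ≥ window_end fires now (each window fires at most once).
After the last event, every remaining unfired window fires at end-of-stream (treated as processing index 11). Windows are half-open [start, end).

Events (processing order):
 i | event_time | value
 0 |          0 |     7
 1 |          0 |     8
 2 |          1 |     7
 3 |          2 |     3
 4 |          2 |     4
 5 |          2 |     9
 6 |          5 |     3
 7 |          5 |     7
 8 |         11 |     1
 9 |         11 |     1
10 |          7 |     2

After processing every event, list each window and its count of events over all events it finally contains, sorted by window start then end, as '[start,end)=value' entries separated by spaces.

i=0 t=0 v=7: → [0,2); WM=-3
i=1 t=0 v=8: → [0,2); WM=-3
i=2 t=1 v=7: → [0,3); WM=-2
i=3 t=2 v=3: → [0,4); WM=-1
i=4 t=2 v=4: → [0,4); WM=-1
i=5 t=2 v=9: → [0,4); WM=-1
i=6 t=5 v=3: → [5,7); WM=2
i=7 t=5 v=7: → [5,7); WM=2
i=8 t=11 v=1: → [11,13); WM=8
i=9 t=11 v=1: → [11,13); WM=8
i=10 t=7 v=2: → [7,9); WM=8

[0,4)=6 [5,7)=2 [7,9)=1 [11,13)=2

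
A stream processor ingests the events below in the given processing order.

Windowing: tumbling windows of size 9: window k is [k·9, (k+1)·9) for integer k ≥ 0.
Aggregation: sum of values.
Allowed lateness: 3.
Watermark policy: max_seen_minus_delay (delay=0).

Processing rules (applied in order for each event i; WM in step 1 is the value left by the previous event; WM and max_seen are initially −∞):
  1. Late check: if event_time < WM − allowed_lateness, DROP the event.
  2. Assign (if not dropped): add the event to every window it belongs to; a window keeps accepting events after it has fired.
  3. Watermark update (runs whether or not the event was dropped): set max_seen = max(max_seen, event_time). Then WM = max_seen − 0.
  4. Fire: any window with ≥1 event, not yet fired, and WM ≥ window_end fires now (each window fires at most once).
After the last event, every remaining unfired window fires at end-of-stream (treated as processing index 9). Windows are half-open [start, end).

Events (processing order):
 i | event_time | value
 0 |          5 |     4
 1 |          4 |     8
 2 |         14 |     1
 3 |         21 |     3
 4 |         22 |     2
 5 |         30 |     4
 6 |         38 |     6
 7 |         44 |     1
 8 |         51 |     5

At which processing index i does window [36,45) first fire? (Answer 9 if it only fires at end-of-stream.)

8

i=0 t=5 v=4: → [0,9); WM=5
i=1 t=4 v=8: → [0,9); WM=5
i=2 t=14 v=1: → [9,18); WM=14; [0,9) fires=12
i=3 t=21 v=3: → [18,27); WM=21; [9,18) fires=1
i=4 t=22 v=2: → [18,27); WM=22
i=5 t=30 v=4: → [27,36); WM=30; [18,27) fires=5
i=6 t=38 v=6: → [36,45); WM=38; [27,36) fires=4
i=7 t=44 v=1: → [36,45); WM=44
i=8 t=51 v=5: → [45,54); WM=51; [36,45) fires=7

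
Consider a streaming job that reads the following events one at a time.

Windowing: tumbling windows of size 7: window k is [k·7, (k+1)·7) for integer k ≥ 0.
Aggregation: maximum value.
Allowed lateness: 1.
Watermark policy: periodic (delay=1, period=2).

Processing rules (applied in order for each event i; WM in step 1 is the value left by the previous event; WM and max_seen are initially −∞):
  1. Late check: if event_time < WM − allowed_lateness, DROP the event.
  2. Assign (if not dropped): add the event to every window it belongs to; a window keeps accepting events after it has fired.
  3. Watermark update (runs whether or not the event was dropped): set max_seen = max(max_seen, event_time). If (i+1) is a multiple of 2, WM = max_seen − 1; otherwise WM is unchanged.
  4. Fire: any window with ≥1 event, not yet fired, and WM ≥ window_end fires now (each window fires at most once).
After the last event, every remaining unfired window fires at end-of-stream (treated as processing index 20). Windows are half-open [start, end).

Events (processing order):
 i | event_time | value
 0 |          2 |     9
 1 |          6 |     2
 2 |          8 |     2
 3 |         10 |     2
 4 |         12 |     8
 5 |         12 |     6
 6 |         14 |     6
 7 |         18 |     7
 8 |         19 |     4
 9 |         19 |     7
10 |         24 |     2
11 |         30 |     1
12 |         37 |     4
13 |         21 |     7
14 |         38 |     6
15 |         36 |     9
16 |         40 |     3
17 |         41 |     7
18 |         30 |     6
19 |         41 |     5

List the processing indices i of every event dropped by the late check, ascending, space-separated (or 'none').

i=0 t=2 v=9: → [0,7); WM=−∞
i=1 t=6 v=2: → [0,7); WM=5
i=2 t=8 v=2: → [7,14); WM=5
i=3 t=10 v=2: → [7,14); WM=9; [0,7) fires=9
i=4 t=12 v=8: → [7,14); WM=9
i=5 t=12 v=6: → [7,14); WM=11
i=6 t=14 v=6: → [14,21); WM=11
i=7 t=18 v=7: → [14,21); WM=17; [7,14) fires=8
i=8 t=19 v=4: → [14,21); WM=17
i=9 t=19 v=7: → [14,21); WM=18
i=10 t=24 v=2: → [21,28); WM=18
i=11 t=30 v=1: → [28,35); WM=29; [14,21) fires=7 [21,28) fires=2
i=12 t=37 v=4: → [35,42); WM=29
i=13 t=21 v=7: DROP (t<29-1); WM=36; [28,35) fires=1
i=14 t=38 v=6: → [35,42); WM=36
i=15 t=36 v=9: → [35,42); WM=37
i=16 t=40 v=3: → [35,42); WM=37
i=17 t=41 v=7: → [35,42); WM=40
i=18 t=30 v=6: DROP (t<40-1); WM=40
i=19 t=41 v=5: → [35,42); WM=40

13 18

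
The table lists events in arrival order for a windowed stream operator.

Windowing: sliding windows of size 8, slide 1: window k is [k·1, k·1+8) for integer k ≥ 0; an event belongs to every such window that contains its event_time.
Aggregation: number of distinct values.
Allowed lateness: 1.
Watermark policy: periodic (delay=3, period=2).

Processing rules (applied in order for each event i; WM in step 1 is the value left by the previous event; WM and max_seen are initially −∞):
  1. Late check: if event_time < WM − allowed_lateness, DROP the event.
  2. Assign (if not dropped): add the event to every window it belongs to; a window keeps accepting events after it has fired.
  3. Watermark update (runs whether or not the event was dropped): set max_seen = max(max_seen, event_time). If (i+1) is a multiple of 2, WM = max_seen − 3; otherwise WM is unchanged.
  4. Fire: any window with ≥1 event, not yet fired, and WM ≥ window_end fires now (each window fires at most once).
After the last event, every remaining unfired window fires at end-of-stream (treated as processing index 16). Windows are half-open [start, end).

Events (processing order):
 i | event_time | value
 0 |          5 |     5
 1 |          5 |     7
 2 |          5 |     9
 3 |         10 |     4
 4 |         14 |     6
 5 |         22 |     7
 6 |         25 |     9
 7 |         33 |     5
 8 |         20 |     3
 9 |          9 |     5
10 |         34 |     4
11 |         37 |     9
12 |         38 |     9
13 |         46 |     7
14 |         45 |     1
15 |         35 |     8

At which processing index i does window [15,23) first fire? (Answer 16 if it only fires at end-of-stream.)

i=0 t=5 v=5: → [5,13),[4,12),[3,11),[2,10),[1,9),[0,8); WM=−∞
i=1 t=5 v=7: → [5,13),[4,12),[3,11),[2,10),[1,9),[0,8); WM=2
i=2 t=5 v=9: → [5,13),[4,12),[3,11),[2,10),[1,9),[0,8); WM=2
i=3 t=10 v=4: → [10,18),[9,17),[8,16),[7,15),[6,14),[5,13),[4,12),[3,11); WM=7
i=4 t=14 v=6: → [14,22),[13,21),[12,20),[11,19),[10,18),[9,17),[8,16),[7,15); WM=7
i=5 t=22 v=7: → [22,30),[21,29),[20,28),[19,27),[18,26),[17,25),[16,24),[15,23); WM=19; [0,8) fires=3 [1,9) fires=3 [2,10) fires=3 [3,11) fires=4 [4,12) fires=4 [5,13) fires=4 [6,14) fires=1 [7,15) fires=2 [8,16) fires=2 [9,17) fires=2 [10,18) fires=2 [11,19) fires=1
i=6 t=25 v=9: → [25,33),[24,32),[23,31),[22,30),[21,29),[20,28),[19,27),[18,26); WM=19
i=7 t=33 v=5: → [33,41),[32,40),[31,39),[30,38),[29,37),[28,36),[27,35),[26,34); WM=30; [12,20) fires=1 [13,21) fires=1 [14,22) fires=1 [15,23) fires=1 [16,24) fires=1 [17,25) fires=1 [18,26) fires=2 [19,27) fires=2 [20,28) fires=2 [21,29) fires=2 [22,30) fires=2
i=8 t=20 v=3: DROP (t<30-1); WM=30
i=9 t=9 v=5: DROP (t<30-1); WM=30
i=10 t=34 v=4: → [34,42),[33,41),[32,40),[31,39),[30,38),[29,37),[28,36),[27,35); WM=30
i=11 t=37 v=9: → [37,45),[36,44),[35,43),[34,42),[33,41),[32,40),[31,39),[30,38); WM=34; [23,31) fires=1 [24,32) fires=1 [25,33) fires=1 [26,34) fires=1
i=12 t=38 v=9: → [38,46),[37,45),[36,44),[35,43),[34,42),[33,41),[32,40),[31,39); WM=34
i=13 t=46 v=7: → [46,54),[45,53),[44,52),[43,51),[42,50),[41,49),[40,48),[39,47); WM=43; [27,35) fires=2 [28,36) fires=2 [29,37) fires=2 [30,38) fires=3 [31,39) fires=3 [32,40) fires=3 [33,41) fires=3 [34,42) fires=2 [35,43) fires=1
i=14 t=45 v=1: → [45,53),[44,52),[43,51),[42,50),[41,49),[40,48),[39,47),[38,46); WM=43
i=15 t=35 v=8: DROP (t<43-1); WM=43

7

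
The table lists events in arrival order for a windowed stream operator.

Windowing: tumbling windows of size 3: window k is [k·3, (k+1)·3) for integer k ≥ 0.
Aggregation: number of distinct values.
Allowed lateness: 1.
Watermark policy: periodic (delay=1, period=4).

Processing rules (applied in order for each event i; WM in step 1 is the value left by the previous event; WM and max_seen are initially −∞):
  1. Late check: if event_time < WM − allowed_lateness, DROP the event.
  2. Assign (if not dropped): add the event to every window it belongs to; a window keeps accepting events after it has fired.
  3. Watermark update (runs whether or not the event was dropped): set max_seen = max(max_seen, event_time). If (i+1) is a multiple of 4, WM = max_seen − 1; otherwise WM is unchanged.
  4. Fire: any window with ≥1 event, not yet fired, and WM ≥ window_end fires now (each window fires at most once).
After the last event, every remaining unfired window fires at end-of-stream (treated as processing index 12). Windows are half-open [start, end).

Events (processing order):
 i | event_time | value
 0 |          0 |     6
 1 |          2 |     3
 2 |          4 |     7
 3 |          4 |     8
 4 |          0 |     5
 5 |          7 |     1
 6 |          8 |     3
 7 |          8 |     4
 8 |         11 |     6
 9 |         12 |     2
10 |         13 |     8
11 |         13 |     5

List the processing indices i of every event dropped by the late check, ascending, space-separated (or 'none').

4

i=0 t=0 v=6: → [0,3); WM=−∞
i=1 t=2 v=3: → [0,3); WM=−∞
i=2 t=4 v=7: → [3,6); WM=−∞
i=3 t=4 v=8: → [3,6); WM=3; [0,3) fires=2
i=4 t=0 v=5: DROP (t<3-1); WM=3
i=5 t=7 v=1: → [6,9); WM=3
i=6 t=8 v=3: → [6,9); WM=3
i=7 t=8 v=4: → [6,9); WM=7; [3,6) fires=2
i=8 t=11 v=6: → [9,12); WM=7
i=9 t=12 v=2: → [12,15); WM=7
i=10 t=13 v=8: → [12,15); WM=7
i=11 t=13 v=5: → [12,15); WM=12; [6,9) fires=3 [9,12) fires=1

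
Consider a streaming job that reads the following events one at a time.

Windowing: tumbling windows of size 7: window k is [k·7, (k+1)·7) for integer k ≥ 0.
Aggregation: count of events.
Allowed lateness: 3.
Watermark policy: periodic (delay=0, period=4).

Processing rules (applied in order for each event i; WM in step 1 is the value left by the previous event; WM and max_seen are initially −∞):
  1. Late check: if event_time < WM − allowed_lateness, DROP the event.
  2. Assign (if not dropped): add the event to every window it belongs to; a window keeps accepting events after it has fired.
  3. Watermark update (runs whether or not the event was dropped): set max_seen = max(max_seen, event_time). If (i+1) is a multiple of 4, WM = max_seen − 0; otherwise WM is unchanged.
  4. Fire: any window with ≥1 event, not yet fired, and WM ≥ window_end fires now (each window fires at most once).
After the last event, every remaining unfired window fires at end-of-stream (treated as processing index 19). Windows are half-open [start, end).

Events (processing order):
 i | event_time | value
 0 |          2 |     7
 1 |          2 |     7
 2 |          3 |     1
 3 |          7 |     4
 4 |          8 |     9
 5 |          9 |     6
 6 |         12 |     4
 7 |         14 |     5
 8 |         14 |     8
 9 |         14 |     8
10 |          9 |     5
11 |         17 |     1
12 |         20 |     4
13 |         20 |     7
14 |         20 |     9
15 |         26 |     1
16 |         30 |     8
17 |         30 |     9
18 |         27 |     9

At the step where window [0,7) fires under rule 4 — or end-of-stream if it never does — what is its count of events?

i=0 t=2 v=7: → [0,7); WM=−∞
i=1 t=2 v=7: → [0,7); WM=−∞
i=2 t=3 v=1: → [0,7); WM=−∞
i=3 t=7 v=4: → [7,14); WM=7; [0,7) fires=3
i=4 t=8 v=9: → [7,14); WM=7
i=5 t=9 v=6: → [7,14); WM=7
i=6 t=12 v=4: → [7,14); WM=7
i=7 t=14 v=5: → [14,21); WM=14; [7,14) fires=4
i=8 t=14 v=8: → [14,21); WM=14
i=9 t=14 v=8: → [14,21); WM=14
i=10 t=9 v=5: DROP (t<14-3); WM=14
i=11 t=17 v=1: → [14,21); WM=17
i=12 t=20 v=4: → [14,21); WM=17
i=13 t=20 v=7: → [14,21); WM=17
i=14 t=20 v=9: → [14,21); WM=17
i=15 t=26 v=1: → [21,28); WM=26; [14,21) fires=7
i=16 t=30 v=8: → [28,35); WM=26
i=17 t=30 v=9: → [28,35); WM=26
i=18 t=27 v=9: → [21,28); WM=26

3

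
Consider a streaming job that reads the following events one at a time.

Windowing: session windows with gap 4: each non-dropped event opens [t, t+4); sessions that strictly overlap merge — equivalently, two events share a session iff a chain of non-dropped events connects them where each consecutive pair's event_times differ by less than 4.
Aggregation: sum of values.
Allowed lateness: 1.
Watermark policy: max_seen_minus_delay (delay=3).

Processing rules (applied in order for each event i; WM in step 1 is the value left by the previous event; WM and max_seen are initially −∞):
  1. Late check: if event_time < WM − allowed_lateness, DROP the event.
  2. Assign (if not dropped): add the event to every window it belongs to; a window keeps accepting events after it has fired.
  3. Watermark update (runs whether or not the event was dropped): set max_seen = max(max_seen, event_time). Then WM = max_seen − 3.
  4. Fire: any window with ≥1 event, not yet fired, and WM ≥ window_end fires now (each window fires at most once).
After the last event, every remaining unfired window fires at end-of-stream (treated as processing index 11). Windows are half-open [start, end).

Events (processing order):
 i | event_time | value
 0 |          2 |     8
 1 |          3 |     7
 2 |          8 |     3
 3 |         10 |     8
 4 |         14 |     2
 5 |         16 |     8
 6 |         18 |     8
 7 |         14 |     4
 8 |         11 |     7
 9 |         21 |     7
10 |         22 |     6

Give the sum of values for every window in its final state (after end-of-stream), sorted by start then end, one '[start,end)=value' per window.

i=0 t=2 v=8: → [2,6); WM=-1
i=1 t=3 v=7: → [2,7); WM=0
i=2 t=8 v=3: → [8,12); WM=5
i=3 t=10 v=8: → [8,14); WM=7
i=4 t=14 v=2: → [14,18); WM=11
i=5 t=16 v=8: → [14,20); WM=13
i=6 t=18 v=8: → [14,22); WM=15
i=7 t=14 v=4: → [14,22); WM=15
i=8 t=11 v=7: DROP (t<15-1); WM=15
i=9 t=21 v=7: → [14,25); WM=18
i=10 t=22 v=6: → [14,26); WM=19

[2,7)=15 [8,14)=11 [14,26)=35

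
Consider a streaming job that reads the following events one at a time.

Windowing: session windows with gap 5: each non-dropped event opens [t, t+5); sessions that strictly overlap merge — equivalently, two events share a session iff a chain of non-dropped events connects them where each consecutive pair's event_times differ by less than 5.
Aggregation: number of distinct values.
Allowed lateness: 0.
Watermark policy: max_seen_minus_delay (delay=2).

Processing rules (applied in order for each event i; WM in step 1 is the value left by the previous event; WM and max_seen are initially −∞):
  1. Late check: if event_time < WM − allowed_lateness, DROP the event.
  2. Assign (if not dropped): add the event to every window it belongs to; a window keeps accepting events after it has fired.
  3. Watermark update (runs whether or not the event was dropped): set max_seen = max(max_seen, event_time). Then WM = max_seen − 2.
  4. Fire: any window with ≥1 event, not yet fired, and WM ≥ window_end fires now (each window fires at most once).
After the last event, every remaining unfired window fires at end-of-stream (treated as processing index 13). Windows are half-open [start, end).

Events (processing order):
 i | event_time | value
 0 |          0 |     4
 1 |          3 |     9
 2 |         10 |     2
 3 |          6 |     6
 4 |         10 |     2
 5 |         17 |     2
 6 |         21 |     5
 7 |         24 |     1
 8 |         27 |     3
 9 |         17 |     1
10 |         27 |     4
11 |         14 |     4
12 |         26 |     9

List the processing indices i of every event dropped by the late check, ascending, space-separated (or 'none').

i=0 t=0 v=4: → [0,5); WM=-2
i=1 t=3 v=9: → [0,8); WM=1
i=2 t=10 v=2: → [10,15); WM=8
i=3 t=6 v=6: DROP (t<8-0); WM=8
i=4 t=10 v=2: → [10,15); WM=8
i=5 t=17 v=2: → [17,22); WM=15
i=6 t=21 v=5: → [17,26); WM=19
i=7 t=24 v=1: → [17,29); WM=22
i=8 t=27 v=3: → [17,32); WM=25
i=9 t=17 v=1: DROP (t<25-0); WM=25
i=10 t=27 v=4: → [17,32); WM=25
i=11 t=14 v=4: DROP (t<25-0); WM=25
i=12 t=26 v=9: → [17,32); WM=25

3 9 11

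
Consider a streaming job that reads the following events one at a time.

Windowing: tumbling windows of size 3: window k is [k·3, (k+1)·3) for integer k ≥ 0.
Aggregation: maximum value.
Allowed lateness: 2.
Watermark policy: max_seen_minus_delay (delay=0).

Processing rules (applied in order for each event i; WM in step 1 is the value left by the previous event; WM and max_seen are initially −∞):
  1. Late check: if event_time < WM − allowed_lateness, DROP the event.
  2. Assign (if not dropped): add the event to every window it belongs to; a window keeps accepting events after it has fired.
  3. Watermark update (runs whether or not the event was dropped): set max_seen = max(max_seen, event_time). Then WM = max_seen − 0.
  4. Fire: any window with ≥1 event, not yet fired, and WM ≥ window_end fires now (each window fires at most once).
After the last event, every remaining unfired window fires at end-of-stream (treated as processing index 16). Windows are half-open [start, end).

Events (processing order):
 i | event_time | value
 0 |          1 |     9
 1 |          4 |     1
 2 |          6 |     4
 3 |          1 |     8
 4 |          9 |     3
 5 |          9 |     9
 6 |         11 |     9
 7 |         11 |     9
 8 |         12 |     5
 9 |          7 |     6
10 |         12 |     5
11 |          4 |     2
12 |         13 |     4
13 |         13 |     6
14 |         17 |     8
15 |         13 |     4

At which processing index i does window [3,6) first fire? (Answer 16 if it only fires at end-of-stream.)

i=0 t=1 v=9: → [0,3); WM=1
i=1 t=4 v=1: → [3,6); WM=4; [0,3) fires=9
i=2 t=6 v=4: → [6,9); WM=6; [3,6) fires=1
i=3 t=1 v=8: DROP (t<6-2); WM=6
i=4 t=9 v=3: → [9,12); WM=9; [6,9) fires=4
i=5 t=9 v=9: → [9,12); WM=9
i=6 t=11 v=9: → [9,12); WM=11
i=7 t=11 v=9: → [9,12); WM=11
i=8 t=12 v=5: → [12,15); WM=12; [9,12) fires=9
i=9 t=7 v=6: DROP (t<12-2); WM=12
i=10 t=12 v=5: → [12,15); WM=12
i=11 t=4 v=2: DROP (t<12-2); WM=12
i=12 t=13 v=4: → [12,15); WM=13
i=13 t=13 v=6: → [12,15); WM=13
i=14 t=17 v=8: → [15,18); WM=17; [12,15) fires=6
i=15 t=13 v=4: DROP (t<17-2); WM=17

2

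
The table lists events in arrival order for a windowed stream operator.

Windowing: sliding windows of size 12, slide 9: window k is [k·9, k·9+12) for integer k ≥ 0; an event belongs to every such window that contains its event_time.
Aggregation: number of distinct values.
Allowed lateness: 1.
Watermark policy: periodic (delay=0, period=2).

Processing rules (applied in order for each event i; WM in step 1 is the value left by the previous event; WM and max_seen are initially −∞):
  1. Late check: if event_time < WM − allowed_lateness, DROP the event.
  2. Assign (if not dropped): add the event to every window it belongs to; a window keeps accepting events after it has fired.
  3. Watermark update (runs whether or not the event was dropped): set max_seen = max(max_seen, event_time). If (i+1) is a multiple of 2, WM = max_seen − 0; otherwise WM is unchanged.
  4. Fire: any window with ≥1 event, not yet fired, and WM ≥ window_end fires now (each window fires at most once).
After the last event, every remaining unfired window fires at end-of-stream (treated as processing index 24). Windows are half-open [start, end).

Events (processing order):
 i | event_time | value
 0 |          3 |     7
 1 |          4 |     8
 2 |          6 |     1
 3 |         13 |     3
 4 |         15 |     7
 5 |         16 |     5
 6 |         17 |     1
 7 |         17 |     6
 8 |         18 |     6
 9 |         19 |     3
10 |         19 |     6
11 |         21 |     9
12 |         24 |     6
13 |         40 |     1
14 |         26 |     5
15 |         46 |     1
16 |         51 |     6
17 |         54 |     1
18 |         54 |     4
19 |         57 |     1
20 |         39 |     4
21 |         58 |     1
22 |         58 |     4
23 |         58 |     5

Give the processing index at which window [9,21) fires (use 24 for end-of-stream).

i=0 t=3 v=7: → [0,12); WM=−∞
i=1 t=4 v=8: → [0,12); WM=4
i=2 t=6 v=1: → [0,12); WM=4
i=3 t=13 v=3: → [9,21); WM=13; [0,12) fires=3
i=4 t=15 v=7: → [9,21); WM=13
i=5 t=16 v=5: → [9,21); WM=16
i=6 t=17 v=1: → [9,21); WM=16
i=7 t=17 v=6: → [9,21); WM=17
i=8 t=18 v=6: → [18,30),[9,21); WM=17
i=9 t=19 v=3: → [18,30),[9,21); WM=19
i=10 t=19 v=6: → [18,30),[9,21); WM=19
i=11 t=21 v=9: → [18,30); WM=21; [9,21) fires=5
i=12 t=24 v=6: → [18,30); WM=21
i=13 t=40 v=1: → [36,48); WM=40; [18,30) fires=3
i=14 t=26 v=5: DROP (t<40-1); WM=40
i=15 t=46 v=1: → [45,57),[36,48); WM=46
i=16 t=51 v=6: → [45,57); WM=46
i=17 t=54 v=1: → [54,66),[45,57); WM=54; [36,48) fires=1
i=18 t=54 v=4: → [54,66),[45,57); WM=54
i=19 t=57 v=1: → [54,66); WM=57; [45,57) fires=3
i=20 t=39 v=4: DROP (t<57-1); WM=57
i=21 t=58 v=1: → [54,66); WM=58
i=22 t=58 v=4: → [54,66); WM=58
i=23 t=58 v=5: → [54,66); WM=58

11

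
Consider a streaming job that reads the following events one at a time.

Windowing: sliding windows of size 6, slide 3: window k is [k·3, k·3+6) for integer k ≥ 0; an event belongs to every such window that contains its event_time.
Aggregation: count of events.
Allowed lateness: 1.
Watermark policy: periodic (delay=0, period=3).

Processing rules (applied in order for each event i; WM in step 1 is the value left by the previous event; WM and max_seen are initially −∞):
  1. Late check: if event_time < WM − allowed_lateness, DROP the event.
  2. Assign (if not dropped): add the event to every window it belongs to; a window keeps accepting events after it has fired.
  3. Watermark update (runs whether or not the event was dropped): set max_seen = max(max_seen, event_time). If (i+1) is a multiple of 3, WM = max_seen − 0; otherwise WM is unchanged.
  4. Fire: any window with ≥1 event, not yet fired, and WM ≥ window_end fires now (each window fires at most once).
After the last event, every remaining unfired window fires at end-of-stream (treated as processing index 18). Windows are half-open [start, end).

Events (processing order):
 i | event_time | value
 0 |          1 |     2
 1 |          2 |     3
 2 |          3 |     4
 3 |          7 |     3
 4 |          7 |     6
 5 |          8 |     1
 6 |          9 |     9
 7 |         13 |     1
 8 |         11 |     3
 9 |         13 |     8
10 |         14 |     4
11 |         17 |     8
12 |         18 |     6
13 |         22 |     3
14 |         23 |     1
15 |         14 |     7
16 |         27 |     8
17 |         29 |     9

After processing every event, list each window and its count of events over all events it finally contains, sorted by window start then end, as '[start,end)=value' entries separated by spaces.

i=0 t=1 v=2: → [0,6); WM=−∞
i=1 t=2 v=3: → [0,6); WM=−∞
i=2 t=3 v=4: → [3,9),[0,6); WM=3
i=3 t=7 v=3: → [6,12),[3,9); WM=3
i=4 t=7 v=6: → [6,12),[3,9); WM=3
i=5 t=8 v=1: → [6,12),[3,9); WM=8; [0,6) fires=3
i=6 t=9 v=9: → [9,15),[6,12); WM=8
i=7 t=13 v=1: → [12,18),[9,15); WM=8
i=8 t=11 v=3: → [9,15),[6,12); WM=13; [3,9) fires=4 [6,12) fires=5
i=9 t=13 v=8: → [12,18),[9,15); WM=13
i=10 t=14 v=4: → [12,18),[9,15); WM=13
i=11 t=17 v=8: → [15,21),[12,18); WM=17; [9,15) fires=5
i=12 t=18 v=6: → [18,24),[15,21); WM=17
i=13 t=22 v=3: → [21,27),[18,24); WM=17
i=14 t=23 v=1: → [21,27),[18,24); WM=23; [12,18) fires=4 [15,21) fires=2
i=15 t=14 v=7: DROP (t<23-1); WM=23
i=16 t=27 v=8: → [27,33),[24,30); WM=23
i=17 t=29 v=9: → [27,33),[24,30); WM=29; [18,24) fires=3 [21,27) fires=2

[0,6)=3 [3,9)=4 [6,12)=5 [9,15)=5 [12,18)=4 [15,21)=2 [18,24)=3 [21,27)=2 [24,30)=2 [27,33)=2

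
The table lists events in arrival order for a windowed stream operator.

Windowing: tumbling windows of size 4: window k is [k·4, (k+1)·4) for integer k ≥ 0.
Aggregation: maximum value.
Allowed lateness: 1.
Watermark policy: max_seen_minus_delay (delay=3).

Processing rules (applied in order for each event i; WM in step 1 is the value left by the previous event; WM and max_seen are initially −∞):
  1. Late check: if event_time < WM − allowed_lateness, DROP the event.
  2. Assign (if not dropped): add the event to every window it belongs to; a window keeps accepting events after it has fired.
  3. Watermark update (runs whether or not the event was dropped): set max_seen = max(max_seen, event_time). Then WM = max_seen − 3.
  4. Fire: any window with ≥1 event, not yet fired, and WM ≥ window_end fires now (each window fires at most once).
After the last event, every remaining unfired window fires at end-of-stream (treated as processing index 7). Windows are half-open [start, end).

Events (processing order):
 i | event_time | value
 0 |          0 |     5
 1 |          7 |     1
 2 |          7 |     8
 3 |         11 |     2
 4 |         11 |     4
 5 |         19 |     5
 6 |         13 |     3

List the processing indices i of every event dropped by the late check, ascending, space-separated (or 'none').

6

i=0 t=0 v=5: → [0,4); WM=-3
i=1 t=7 v=1: → [4,8); WM=4; [0,4) fires=5
i=2 t=7 v=8: → [4,8); WM=4
i=3 t=11 v=2: → [8,12); WM=8; [4,8) fires=8
i=4 t=11 v=4: → [8,12); WM=8
i=5 t=19 v=5: → [16,20); WM=16; [8,12) fires=4
i=6 t=13 v=3: DROP (t<16-1); WM=16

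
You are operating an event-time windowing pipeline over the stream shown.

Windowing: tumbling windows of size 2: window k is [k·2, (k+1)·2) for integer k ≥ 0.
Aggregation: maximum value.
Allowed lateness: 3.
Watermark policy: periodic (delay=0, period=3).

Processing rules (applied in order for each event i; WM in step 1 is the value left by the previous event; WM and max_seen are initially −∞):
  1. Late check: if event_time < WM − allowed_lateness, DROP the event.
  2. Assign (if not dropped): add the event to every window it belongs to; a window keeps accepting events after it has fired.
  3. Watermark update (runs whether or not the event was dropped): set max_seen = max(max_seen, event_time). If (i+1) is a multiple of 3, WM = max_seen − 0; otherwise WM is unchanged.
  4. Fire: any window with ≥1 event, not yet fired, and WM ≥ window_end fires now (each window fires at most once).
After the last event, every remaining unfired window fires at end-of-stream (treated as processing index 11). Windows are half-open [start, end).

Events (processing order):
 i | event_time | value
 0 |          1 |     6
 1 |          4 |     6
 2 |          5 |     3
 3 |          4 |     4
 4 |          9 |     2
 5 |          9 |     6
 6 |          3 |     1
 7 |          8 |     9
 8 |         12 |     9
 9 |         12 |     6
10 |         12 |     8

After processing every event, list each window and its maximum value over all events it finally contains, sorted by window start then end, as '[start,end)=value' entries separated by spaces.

i=0 t=1 v=6: → [0,2); WM=−∞
i=1 t=4 v=6: → [4,6); WM=−∞
i=2 t=5 v=3: → [4,6); WM=5; [0,2) fires=6
i=3 t=4 v=4: → [4,6); WM=5
i=4 t=9 v=2: → [8,10); WM=5
i=5 t=9 v=6: → [8,10); WM=9; [4,6) fires=6
i=6 t=3 v=1: DROP (t<9-3); WM=9
i=7 t=8 v=9: → [8,10); WM=9
i=8 t=12 v=9: → [12,14); WM=12; [8,10) fires=9
i=9 t=12 v=6: → [12,14); WM=12
i=10 t=12 v=8: → [12,14); WM=12

[0,2)=6 [4,6)=6 [8,10)=9 [12,14)=9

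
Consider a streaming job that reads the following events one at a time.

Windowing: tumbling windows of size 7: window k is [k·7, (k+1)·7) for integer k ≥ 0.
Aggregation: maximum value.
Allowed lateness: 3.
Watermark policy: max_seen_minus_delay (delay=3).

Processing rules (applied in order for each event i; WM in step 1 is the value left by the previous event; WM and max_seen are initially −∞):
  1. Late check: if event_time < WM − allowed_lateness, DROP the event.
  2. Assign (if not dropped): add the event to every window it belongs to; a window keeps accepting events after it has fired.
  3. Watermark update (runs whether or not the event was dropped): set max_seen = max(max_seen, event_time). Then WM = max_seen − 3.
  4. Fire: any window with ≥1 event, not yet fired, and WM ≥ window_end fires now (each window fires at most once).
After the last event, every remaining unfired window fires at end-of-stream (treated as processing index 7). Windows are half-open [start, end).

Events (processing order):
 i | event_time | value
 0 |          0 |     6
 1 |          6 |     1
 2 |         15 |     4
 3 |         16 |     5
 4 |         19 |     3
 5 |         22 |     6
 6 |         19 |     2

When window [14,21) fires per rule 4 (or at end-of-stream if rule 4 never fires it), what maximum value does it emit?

i=0 t=0 v=6: → [0,7); WM=-3
i=1 t=6 v=1: → [0,7); WM=3
i=2 t=15 v=4: → [14,21); WM=12; [0,7) fires=6
i=3 t=16 v=5: → [14,21); WM=13
i=4 t=19 v=3: → [14,21); WM=16
i=5 t=22 v=6: → [21,28); WM=19
i=6 t=19 v=2: → [14,21); WM=19

5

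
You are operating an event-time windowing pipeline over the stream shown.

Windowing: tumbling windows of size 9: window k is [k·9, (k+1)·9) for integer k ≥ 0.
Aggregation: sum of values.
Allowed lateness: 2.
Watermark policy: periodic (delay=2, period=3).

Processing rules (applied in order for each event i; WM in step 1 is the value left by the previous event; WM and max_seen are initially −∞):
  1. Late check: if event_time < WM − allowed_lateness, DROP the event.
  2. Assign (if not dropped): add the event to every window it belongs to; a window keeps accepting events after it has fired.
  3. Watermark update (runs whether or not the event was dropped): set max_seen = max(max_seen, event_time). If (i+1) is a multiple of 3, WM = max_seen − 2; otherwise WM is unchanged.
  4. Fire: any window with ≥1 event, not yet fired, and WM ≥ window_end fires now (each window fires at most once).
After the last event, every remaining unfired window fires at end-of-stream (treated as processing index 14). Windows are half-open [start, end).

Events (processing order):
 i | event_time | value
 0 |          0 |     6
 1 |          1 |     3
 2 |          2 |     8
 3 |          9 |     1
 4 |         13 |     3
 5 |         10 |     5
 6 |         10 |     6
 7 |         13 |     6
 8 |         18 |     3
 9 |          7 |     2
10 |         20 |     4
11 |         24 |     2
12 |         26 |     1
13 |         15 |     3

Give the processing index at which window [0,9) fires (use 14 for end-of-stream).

i=0 t=0 v=6: → [0,9); WM=−∞
i=1 t=1 v=3: → [0,9); WM=−∞
i=2 t=2 v=8: → [0,9); WM=0
i=3 t=9 v=1: → [9,18); WM=0
i=4 t=13 v=3: → [9,18); WM=0
i=5 t=10 v=5: → [9,18); WM=11; [0,9) fires=17
i=6 t=10 v=6: → [9,18); WM=11
i=7 t=13 v=6: → [9,18); WM=11
i=8 t=18 v=3: → [18,27); WM=16
i=9 t=7 v=2: DROP (t<16-2); WM=16
i=10 t=20 v=4: → [18,27); WM=16
i=11 t=24 v=2: → [18,27); WM=22; [9,18) fires=21
i=12 t=26 v=1: → [18,27); WM=22
i=13 t=15 v=3: DROP (t<22-2); WM=22

5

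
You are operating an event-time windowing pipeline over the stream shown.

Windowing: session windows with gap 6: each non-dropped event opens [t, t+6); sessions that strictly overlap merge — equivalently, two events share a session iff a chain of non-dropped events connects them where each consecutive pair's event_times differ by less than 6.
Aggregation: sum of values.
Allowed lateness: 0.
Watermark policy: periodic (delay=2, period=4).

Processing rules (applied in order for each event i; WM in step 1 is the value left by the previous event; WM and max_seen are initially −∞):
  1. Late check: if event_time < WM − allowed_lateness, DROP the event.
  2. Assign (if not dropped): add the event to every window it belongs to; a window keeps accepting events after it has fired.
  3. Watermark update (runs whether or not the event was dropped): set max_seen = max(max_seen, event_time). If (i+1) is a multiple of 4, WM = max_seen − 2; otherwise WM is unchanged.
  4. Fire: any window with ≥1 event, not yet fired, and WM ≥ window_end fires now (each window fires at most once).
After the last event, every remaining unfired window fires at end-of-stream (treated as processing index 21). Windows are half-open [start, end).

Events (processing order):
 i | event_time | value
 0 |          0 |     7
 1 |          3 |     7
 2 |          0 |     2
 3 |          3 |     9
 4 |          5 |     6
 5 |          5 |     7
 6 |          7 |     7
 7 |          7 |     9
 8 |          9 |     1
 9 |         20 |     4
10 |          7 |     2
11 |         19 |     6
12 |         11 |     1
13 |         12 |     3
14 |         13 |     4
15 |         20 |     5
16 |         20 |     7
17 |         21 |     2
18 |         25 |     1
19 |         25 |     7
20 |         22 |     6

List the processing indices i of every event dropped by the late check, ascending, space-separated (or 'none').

i=0 t=0 v=7: → [0,6); WM=−∞
i=1 t=3 v=7: → [0,9); WM=−∞
i=2 t=0 v=2: → [0,9); WM=−∞
i=3 t=3 v=9: → [0,9); WM=1
i=4 t=5 v=6: → [0,11); WM=1
i=5 t=5 v=7: → [0,11); WM=1
i=6 t=7 v=7: → [0,13); WM=1
i=7 t=7 v=9: → [0,13); WM=5
i=8 t=9 v=1: → [0,15); WM=5
i=9 t=20 v=4: → [20,26); WM=5
i=10 t=7 v=2: → [0,15); WM=5
i=11 t=19 v=6: → [19,26); WM=18
i=12 t=11 v=1: DROP (t<18-0); WM=18
i=13 t=12 v=3: DROP (t<18-0); WM=18
i=14 t=13 v=4: DROP (t<18-0); WM=18
i=15 t=20 v=5: → [19,26); WM=18
i=16 t=20 v=7: → [19,26); WM=18
i=17 t=21 v=2: → [19,27); WM=18
i=18 t=25 v=1: → [19,31); WM=18
i=19 t=25 v=7: → [19,31); WM=23
i=20 t=22 v=6: DROP (t<23-0); WM=23

12 13 14 20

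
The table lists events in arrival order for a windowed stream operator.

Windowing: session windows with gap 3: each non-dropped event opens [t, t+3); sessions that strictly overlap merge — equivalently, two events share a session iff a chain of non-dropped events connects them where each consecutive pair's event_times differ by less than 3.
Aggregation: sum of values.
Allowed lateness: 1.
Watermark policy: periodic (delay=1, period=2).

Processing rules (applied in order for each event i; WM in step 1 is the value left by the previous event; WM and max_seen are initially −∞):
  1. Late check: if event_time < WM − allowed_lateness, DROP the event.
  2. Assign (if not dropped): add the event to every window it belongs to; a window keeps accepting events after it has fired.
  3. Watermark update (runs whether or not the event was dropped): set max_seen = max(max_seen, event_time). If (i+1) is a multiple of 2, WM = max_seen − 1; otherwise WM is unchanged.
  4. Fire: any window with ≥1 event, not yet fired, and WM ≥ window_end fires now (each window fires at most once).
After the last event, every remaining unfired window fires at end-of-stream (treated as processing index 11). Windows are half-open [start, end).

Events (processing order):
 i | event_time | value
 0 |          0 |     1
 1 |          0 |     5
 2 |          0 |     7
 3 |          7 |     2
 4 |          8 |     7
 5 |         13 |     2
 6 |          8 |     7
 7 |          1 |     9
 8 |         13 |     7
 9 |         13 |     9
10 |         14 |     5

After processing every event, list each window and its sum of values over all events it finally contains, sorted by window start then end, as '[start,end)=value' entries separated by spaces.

[0,3)=13 [7,11)=9 [13,17)=23

i=0 t=0 v=1: → [0,3); WM=−∞
i=1 t=0 v=5: → [0,3); WM=-1
i=2 t=0 v=7: → [0,3); WM=-1
i=3 t=7 v=2: → [7,10); WM=6
i=4 t=8 v=7: → [7,11); WM=6
i=5 t=13 v=2: → [13,16); WM=12
i=6 t=8 v=7: DROP (t<12-1); WM=12
i=7 t=1 v=9: DROP (t<12-1); WM=12
i=8 t=13 v=7: → [13,16); WM=12
i=9 t=13 v=9: → [13,16); WM=12
i=10 t=14 v=5: → [13,17); WM=12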